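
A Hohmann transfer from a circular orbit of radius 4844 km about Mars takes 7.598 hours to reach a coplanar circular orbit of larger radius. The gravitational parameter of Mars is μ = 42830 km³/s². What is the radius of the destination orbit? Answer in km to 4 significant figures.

Transfer time t = 7.598 hours = 27352.8 s, and t = π√(a_t³/μ).
So a_t = (μ t²/π²)^(1/3) = (42830 × (27352.8)² / π²)^(1/3) = 14808 km.
Since a_t = (r₁ + r₂)/2, r₂ = 2a_t − r₁ = 2×14808 − 4844 = 24772 km.

r₂ = 24770 km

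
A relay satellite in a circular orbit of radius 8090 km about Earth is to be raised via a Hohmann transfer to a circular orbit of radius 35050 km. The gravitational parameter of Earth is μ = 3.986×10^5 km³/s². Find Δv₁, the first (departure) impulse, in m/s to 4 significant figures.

The Hohmann ellipse has a_t = (r₁ + r₂)/2 = 21570 km.
Circular speed at r = 8090 km: v_c = √(μ/r) = 7.0193 km/s.
Vis-viva on the transfer ellipse at r = 8090 km gives v_t = √[μ(2/r − 1/a_t)] = 8.9477 km/s.
Δv₁ = |v_t − v_c| = |8.9477 − 7.0193| = 1.928 km/s.

Δv₁ = 1928 m/s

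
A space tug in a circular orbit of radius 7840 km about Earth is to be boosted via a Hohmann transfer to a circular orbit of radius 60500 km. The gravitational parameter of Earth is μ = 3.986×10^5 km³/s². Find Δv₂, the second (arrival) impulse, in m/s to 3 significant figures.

Δv₂ = 1340 m/s

The Hohmann ellipse has a_t = (r₁ + r₂)/2 = 34170 km.
Circular speed at r = 60500 km: v_c = √(μ/r) = 2.5668 km/s.
Transfer-orbit speed at the same r (vis-viva, a = a_t): v_t = √[μ(2/r − 1/a_t)] = 1.2295 km/s.
Δv₂ = |v_t − v_c| = |1.2295 − 2.5668| = 1.337 km/s.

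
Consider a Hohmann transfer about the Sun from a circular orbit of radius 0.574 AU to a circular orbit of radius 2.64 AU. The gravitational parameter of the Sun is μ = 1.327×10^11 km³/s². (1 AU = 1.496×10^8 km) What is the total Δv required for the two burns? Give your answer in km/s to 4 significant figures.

Δv = 18.45 km/s

In km: r₁ = 0.574 × 1.496×10^8 = 8.58704×10^7 km; r₂ = 2.64 × 1.496×10^8 = 3.94944×10^8 km.
Semi-major axis of the transfer orbit: a_t = (8.58704×10^7 + 3.94944×10^8)/2 = 2.404072×10^8 km.
Circular speed at r₁: v₁ = √(μ/r₁) = √(1.327×10^11/8.58704×10^7) = 39.311 km/s.
Transfer-orbit speed at r₁ (vis-viva): v_p = √[μ(2/r₁ − 1/a_t)] = 50.386 km/s.
First burn Δv₁ = |v_p − v₁| = 11.075 km/s.
At r₂, v₂ = √(μ/r₂) = 18.3302 km/s.
Transfer-orbit speed at r₂: v_a = √[μ(2/r₂ − 1/a_t)] = 10.9551 km/s.
Second burn Δv₂ = |v₂ − v_a| = 7.3751 km/s.
Δv = Δv₁ + Δv₂ = 11.075 + 7.3751 = 18.45 km/s.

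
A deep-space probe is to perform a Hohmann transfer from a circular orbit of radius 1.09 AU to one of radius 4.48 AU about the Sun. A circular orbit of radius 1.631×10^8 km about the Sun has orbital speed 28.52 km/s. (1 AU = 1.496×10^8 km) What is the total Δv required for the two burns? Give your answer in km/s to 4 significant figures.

From the circular-orbit relation v² = μ/r at r = 1.631×10^8 km: μ = v²r = (28.52)² × 1.631×10^8 = 1.32664×10^11 km³/s².
In km: r₁ = 1.09 × 1.496×10^8 = 1.63064×10^8 km; r₂ = 4.48 × 1.496×10^8 = 6.70208×10^8 km.
The Hohmann ellipse has a_t = (r₁ + r₂)/2 = 4.16636×10^8 km.
At r₁ the circular-orbit speed is v₁ = √(μ/r₁) = 28.523 km/s.
On the transfer ellipse at r₁, v² = μ(2/r − 1/a) gives v_p = √[μ(2/r₁ − 1/a_t)] = 36.176 km/s.
First burn Δv₁ = |v_p − v₁| = 7.653 km/s.
At r₂, v₂ = √(μ/r₂) = 14.069 km/s.
Transfer-orbit speed at r₂: v_a = √[μ(2/r₂ − 1/a_t)] = 8.8018 km/s.
Second burn Δv₂ = |v₂ − v_a| = 5.267 km/s.
Δv = Δv₁ + Δv₂ = 7.653 + 5.267 = 12.92 km/s.

Δv = 12.92 km/s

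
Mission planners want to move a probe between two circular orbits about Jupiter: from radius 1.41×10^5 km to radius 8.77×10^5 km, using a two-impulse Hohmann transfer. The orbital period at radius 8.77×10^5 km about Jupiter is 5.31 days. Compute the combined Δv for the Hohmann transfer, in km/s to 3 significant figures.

Δv = 15.1 km/s

From Kepler's third law T² = 4π²r³/μ at r = 8.77×10^5 km, T = 5.31 days = 5.31 × 86400 s = 4.58784×10^5 s: μ = 4π²r³/T² = 1.26515×10^8 km³/s².
Semi-major axis of the transfer orbit: a_t = (1.410×10^5 + 8.770×10^5)/2 = 5.090×10^5 km.
Circular speed at r₁: v₁ = √(μ/r₁) = √(1.26515×10^8/1.410×10^5) = 29.954 km/s.
Transfer-orbit speed at r₁ (vis-viva equation): v_p = √[μ(2/r₁ − 1/a_t)] = 39.319 km/s.
First burn Δv₁ = |v_p − v₁| = 9.365 km/s.
At r₂, v₂ = √(μ/r₂) = 12.0108 km/s.
Transfer-orbit speed at r₂: v_a = √[μ(2/r₂ − 1/a_t)] = 6.32153 km/s.
Second burn Δv₂ = |v₂ − v_a| = 5.689 km/s.
Δv = Δv₁ + Δv₂ = 9.365 + 5.689 = 15.05 km/s.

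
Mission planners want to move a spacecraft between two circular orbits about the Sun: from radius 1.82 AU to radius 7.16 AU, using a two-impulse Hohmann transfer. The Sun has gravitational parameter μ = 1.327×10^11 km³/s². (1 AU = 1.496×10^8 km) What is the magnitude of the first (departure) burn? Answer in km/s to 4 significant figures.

Δv₁ = 5.802 km/s

In km: r₁ = 1.82 × 1.496×10^8 = 2.72272×10^8 km; r₂ = 7.16 × 1.496×10^8 = 1.071136×10^9 km.
Transfer-ellipse semi-major axis a_t = (r₁ + r₂)/2 = (2.72272×10^8 + 1.071136×10^9)/2 = 6.71704×10^8 km.
On the circular orbit at r = 2.72272×10^8 km, v_c = √(μ/r) = 22.0767 km/s.
Vis-viva on the transfer ellipse at r = 2.72272×10^8 km gives v_t = √[μ(2/r − 1/a_t)] = 27.8784 km/s.
Δv₁ = |v_t − v_c| = |27.8784 − 22.0767| = 5.802 km/s.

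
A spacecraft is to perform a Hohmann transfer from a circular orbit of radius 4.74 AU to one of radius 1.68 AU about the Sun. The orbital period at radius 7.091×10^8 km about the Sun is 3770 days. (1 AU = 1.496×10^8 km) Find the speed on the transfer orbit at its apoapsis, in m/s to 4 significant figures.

v = 9895 m/s

From Kepler's third law T² = 4π²r³/μ at r = 7.091×10^8 km, T = 3770 days = 3770 × 86400 s = 3.25728×10^8 s: μ = 4π²r³/T² = 1.32670×10^11 km³/s².
In km: r₁ = 4.74 × 1.496×10^8 = 7.09104×10^8 km; r₂ = 1.68 × 1.496×10^8 = 2.51328×10^8 km.
Semi-major axis of the transfer orbit: a_t = (7.09104×10^8 + 2.51328×10^8)/2 = 4.80216×10^8 km.
At apoapsis, r = 7.09104×10^8 km.
From the vis-viva equation, v = √[μ(2/r − 1/a_t)] = 9.895 km/s.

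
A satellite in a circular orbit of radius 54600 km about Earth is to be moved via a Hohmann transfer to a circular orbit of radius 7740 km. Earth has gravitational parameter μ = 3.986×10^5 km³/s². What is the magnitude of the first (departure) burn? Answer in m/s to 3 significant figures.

Semi-major axis of the transfer orbit: a_t = (54600 + 7740)/2 = 31170 km.
Circular speed at r = 54600 km: v_c = √(μ/r) = 2.702 km/s.
Vis-viva on the transfer ellipse at r = 54600 km gives v_t = √[μ(2/r − 1/a_t)] = 1.346 km/s.
Δv₁ = |v_t − v_c| = |1.346 − 2.702| = 1.356 km/s.

Δv₁ = 1360 m/s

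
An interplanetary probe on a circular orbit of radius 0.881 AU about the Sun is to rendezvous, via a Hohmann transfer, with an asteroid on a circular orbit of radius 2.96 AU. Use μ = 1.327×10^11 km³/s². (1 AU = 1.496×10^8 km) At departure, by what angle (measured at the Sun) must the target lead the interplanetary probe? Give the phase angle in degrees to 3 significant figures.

In km: r₁ = 0.881 × 1.496×10^8 = 1.317976×10^8 km; r₂ = 2.96 × 1.496×10^8 = 4.42816×10^8 km.
The Hohmann ellipse has a_t = (r₁ + r₂)/2 = 2.873068×10^8 km.
The half-period of the transfer ellipse is t = π√(a_t³/μ) = 4.19985×10^7 s.
Target angular speed ω₂ = √(μ/r₂³) = 3.90931×10^-8 rad/s.
Angle swept by the target during transfer: ω₂·t = 1.6419 rad = 94.07°.
The interplanetary probe traverses 180° on the transfer ellipse, so the target must lead by 180° − 94.07° = 85.9°.

φ = 85.9°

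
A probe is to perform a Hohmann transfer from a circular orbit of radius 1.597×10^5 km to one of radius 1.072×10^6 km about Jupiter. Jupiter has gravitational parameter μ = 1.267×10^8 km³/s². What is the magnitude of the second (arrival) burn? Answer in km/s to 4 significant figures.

Δv₂ = 5.335 km/s

Semi-major axis of the transfer orbit: a_t = (1.597×10^5 + 1.072×10^6)/2 = 6.1585×10^5 km.
On the circular orbit at r = 1.072×10^6 km, v_c = √(μ/r) = 10.8715 km/s.
Vis-viva on the transfer ellipse at r = 1.072×10^6 km gives v_t = √[μ(2/r − 1/a_t)] = 5.53613 km/s.
Δv₂ = |v_t − v_c| = |5.53613 − 10.8715| = 5.335 km/s.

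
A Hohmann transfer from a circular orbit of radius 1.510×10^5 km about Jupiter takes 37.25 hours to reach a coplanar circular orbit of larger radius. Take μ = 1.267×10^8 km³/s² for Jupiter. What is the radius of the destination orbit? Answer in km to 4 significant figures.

Transfer time t = 37.25 hours = 1.341×10^5 s, and t = π√(a_t³/μ).
So a_t = (μ t²/π²)^(1/3) = (1.267×10^8 × (1.341×10^5)² / π²)^(1/3) = 6.1345×10^5 km.
Since a_t = (r₁ + r₂)/2, r₂ = 2a_t − r₁ = 2×6.1345×10^5 − 1.510×10^5 = 1.0759×10^6 km.

r₂ = 1.076×10^6 km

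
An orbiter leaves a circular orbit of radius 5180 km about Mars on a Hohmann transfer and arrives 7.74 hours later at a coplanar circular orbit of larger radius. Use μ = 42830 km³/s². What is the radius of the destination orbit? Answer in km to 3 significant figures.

r₂ = 24800 km

Transfer time t = 7.74 hours = 27864 s, and t = π√(a_t³/μ).
So a_t = (μ t²/π²)^(1/3) = (42830 × (27864)² / π²)^(1/3) = 14991 km.
Since a_t = (r₁ + r₂)/2, r₂ = 2a_t − r₁ = 2×14991 − 5180 = 24802 km.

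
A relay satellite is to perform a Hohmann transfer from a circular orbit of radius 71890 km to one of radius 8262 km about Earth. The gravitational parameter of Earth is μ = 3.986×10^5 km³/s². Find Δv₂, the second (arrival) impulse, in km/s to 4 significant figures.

Δv₂ = 2.357 km/s

The Hohmann ellipse has a_t = (r₁ + r₂)/2 = 40076 km.
On the circular orbit at r = 8262 km, v_c = √(μ/r) = 6.946 km/s.
Transfer-orbit speed at the same r (vis-viva, a = a_t): v_t = √[μ(2/r − 1/a_t)] = 9.303 km/s.
Δv₂ = |v_t − v_c| = |9.303 − 6.946| = 2.357 km/s.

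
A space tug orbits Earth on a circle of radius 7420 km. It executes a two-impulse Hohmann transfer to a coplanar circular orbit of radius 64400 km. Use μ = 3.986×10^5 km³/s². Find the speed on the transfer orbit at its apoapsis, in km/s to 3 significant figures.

v = 1.13 km/s

The Hohmann ellipse has a_t = (r₁ + r₂)/2 = 35910 km.
The apoapsis of the transfer ellipse is at r = 64400 km.
Vis-viva: v = √[μ(2/r − 1/a_t)] = √[3.986×10^5 × (2/64400 − 1/35910)] = 1.131 km/s.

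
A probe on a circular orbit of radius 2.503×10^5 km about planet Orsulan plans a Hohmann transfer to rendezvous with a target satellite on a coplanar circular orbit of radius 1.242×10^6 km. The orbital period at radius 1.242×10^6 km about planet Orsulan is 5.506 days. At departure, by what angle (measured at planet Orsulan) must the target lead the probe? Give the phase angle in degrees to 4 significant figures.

From Kepler's third law T² = 4π²r³/μ at r = 1.242×10^6 km, T = 5.506 days = 5.506 × 86400 s = 4.757184×10^5 s: μ = 4π²r³/T² = 3.34214×10^8 km³/s².
Semi-major axis of the transfer orbit: a_t = (2.503×10^5 + 1.242×10^6)/2 = 7.4615×10^5 km.
The half-period of the transfer ellipse is t = π√(a_t³/μ) = 1.1076×10^5 s.
The target's mean motion on its circular orbit is ω₂ = √(μ/r₂³) = 1.3208×10^-5 rad/s.
Angle swept by the target during transfer: ω₂·t = 1.463 rad = 83.82°.
Arrival is 180° from departure on the ellipse, so φ = 180° − 83.82° = 96.18°.

φ = 96.18°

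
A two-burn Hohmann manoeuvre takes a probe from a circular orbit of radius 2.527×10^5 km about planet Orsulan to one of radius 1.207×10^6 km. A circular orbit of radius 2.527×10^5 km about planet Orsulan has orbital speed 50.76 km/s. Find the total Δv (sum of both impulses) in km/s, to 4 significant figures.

Δv = 24.08 km/s

From the circular-orbit relation v² = μ/r at r = 2.527×10^5 km: μ = v²r = (50.76)² × 2.527×10^5 = 6.51101×10^8 km³/s².
Transfer-ellipse semi-major axis a_t = (r₁ + r₂)/2 = (2.527×10^5 + 1.207×10^6)/2 = 7.2985×10^5 km.
Circular speed at r₁: v₁ = √(μ/r₁) = √(6.51101×10^8/2.527×10^5) = 50.76 km/s.
On the transfer ellipse at r₁, vis-viva equation gives v_p = √[μ(2/r₁ − 1/a_t)] = 65.28 km/s.
First burn Δv₁ = |v_p − v₁| = 14.52 km/s.
Circular speed at r₂: v₂ = √(μ/r₂) = 23.2258 km/s.
Transfer-orbit speed at r₂: v_a = √[μ(2/r₂ − 1/a_t)] = 13.6665 km/s.
Second burn Δv₂ = |v₂ − v_a| = 9.559 km/s.
Total Δv = Δv₁ + Δv₂ = 24.08 km/s.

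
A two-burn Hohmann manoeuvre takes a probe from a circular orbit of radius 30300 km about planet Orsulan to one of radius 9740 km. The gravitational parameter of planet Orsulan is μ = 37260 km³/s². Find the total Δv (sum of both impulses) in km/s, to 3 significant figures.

The Hohmann ellipse has a_t = (r₁ + r₂)/2 = 20020 km.
At r₁ the circular-orbit speed is v₁ = √(μ/r₁) = 1.10892 km/s.
Transfer-orbit speed at r₁ (v² = μ(2/r − 1/a)): v_a = √[μ(2/r₁ − 1/a_t)] = 0.773477 km/s.
First burn Δv₁ = |v_a − v₁| = 0.33544 km/s.
Circular speed at r₂: v₂ = √(μ/r₂) = 1.95588 km/s.
Transfer-orbit speed at r₂: v_p = √[μ(2/r₂ − 1/a_t)] = 2.40620 km/s.
Second burn Δv₂ = |v₂ − v_p| = 0.45032 km/s.
Δv = Δv₁ + Δv₂ = 0.33544 + 0.45032 = 0.7858 km/s.

Δv = 0.786 km/s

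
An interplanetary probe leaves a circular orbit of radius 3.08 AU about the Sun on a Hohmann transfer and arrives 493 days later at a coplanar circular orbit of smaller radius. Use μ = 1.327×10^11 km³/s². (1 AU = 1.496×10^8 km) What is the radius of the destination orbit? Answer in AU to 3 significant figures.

In km: r₁ = 3.08 × 1.496×10^8 = 4.60768×10^8 km.
Transfer time t = 493 days = 4.25952×10^7 s, and t = π√(a_t³/μ).
So a_t = (μ t²/π²)^(1/3) = (1.327×10^11 × (4.25952×10^7)² / π²)^(1/3) = 2.9002×10^8 km.
Since a_t = (r₁ + r₂)/2, r₂ = 2a_t − r₁ = 2×2.9002×10^8 − 4.60768×10^8 = 1.19272×10^8 km.
In AU: r₂ = 1.19272×10^8 / 1.496×10^8 = 0.797 AU.

r₂ = 0.797 AU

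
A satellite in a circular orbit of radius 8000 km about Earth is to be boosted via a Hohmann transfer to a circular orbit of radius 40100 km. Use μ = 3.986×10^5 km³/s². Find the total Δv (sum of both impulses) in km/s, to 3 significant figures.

Δv = 3.39 km/s

The Hohmann ellipse has a_t = (r₁ + r₂)/2 = 24050 km.
At r₁ the circular-orbit speed is v₁ = √(μ/r₁) = 7.059 km/s.
Transfer-orbit speed at r₁ (v² = μ(2/r − 1/a)): v_p = √[μ(2/r₁ − 1/a_t)] = 9.115 km/s.
First burn Δv₁ = |v_p − v₁| = 2.056 km/s.
At r₂, v₂ = √(μ/r₂) = 3.1528 km/s.
Transfer-orbit speed at r₂: v_a = √[μ(2/r₂ − 1/a_t)] = 1.8184 km/s.
Second burn Δv₂ = |v₂ − v_a| = 1.334 km/s.
Total Δv = Δv₁ + Δv₂ = 3.390 km/s.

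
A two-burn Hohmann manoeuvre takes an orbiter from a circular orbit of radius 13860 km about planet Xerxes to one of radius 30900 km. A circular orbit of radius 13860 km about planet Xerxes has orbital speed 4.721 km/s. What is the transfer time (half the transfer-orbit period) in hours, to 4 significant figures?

t = 5.257 hours

From the circular-orbit relation v² = μ/r at r = 13860 km: μ = v²r = (4.721)² × 13860 = 3.08909×10^5 km³/s².
Semi-major axis of the transfer orbit: a_t = (13860 + 30900)/2 = 22380 km.
Transfer time t = π√(a_t³/μ) = π√((22380)³ / 3.08909×10^5) = 18924 s.
Converting: 18924 s ÷ 3600 s/hour = 5.257 hours.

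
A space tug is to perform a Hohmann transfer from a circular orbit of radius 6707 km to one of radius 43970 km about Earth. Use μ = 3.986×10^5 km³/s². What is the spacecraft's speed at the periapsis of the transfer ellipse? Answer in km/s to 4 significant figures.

v = 10.16 km/s

The Hohmann ellipse has a_t = (r₁ + r₂)/2 = 25338.5 km.
The periapsis of the transfer ellipse is at r = 6707 km.
Applying v² = μ(2/r − 1/a_t): v = 10.16 km/s.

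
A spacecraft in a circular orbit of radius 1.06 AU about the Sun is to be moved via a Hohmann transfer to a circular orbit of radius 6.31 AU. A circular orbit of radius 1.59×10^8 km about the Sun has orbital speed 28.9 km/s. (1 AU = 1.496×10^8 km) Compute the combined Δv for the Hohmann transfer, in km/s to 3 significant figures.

Δv = 14.4 km/s

From the circular-orbit relation v² = μ/r at r = 1.59×10^8 km: μ = v²r = (28.9)² × 1.59×10^8 = 1.32798×10^11 km³/s².
In km: r₁ = 1.06 × 1.496×10^8 = 1.58576×10^8 km; r₂ = 6.31 × 1.496×10^8 = 9.43976×10^8 km.
Semi-major axis of the transfer orbit: a_t = (1.58576×10^8 + 9.43976×10^8)/2 = 5.51276×10^8 km.
At r₁ the circular-orbit speed is v₁ = √(μ/r₁) = 28.939 km/s.
Transfer-orbit speed at r₁ (vis-viva): v_p = √[μ(2/r₁ − 1/a_t)] = 37.868 km/s.
First burn Δv₁ = |v_p − v₁| = 8.929 km/s.
At r₂, v₂ = √(μ/r₂) = 11.86 km/s.
Transfer-orbit speed at r₂: v_a = √[μ(2/r₂ − 1/a_t)] = 6.361 km/s.
Second burn Δv₂ = |v₂ − v_a| = 5.499 km/s.
Δv = Δv₁ + Δv₂ = 8.929 + 5.499 = 14.43 km/s.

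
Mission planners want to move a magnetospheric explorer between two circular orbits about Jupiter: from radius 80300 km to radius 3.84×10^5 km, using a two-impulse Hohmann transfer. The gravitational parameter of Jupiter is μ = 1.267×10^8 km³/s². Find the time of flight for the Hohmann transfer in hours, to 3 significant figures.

The Hohmann ellipse has a_t = (r₁ + r₂)/2 = 2.3215×10^5 km.
By Kepler's third law the transfer-orbit period is T = 2π√(a_t³/μ), so t = T/2 = 31220 s.
Converting: 31220 s ÷ 3600 s/hour = 8.67 hours.

t = 8.67 hours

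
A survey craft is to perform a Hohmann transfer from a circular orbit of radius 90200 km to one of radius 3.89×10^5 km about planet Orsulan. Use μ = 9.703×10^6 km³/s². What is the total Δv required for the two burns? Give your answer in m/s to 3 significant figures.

Δv = 4770 m/s

Transfer-ellipse semi-major axis a_t = (r₁ + r₂)/2 = (90200 + 3.890×10^5)/2 = 2.396×10^5 km.
At r₁ the circular-orbit speed is v₁ = √(μ/r₁) = 10.3717 km/s.
Transfer-orbit speed at r₁ (v² = μ(2/r − 1/a)): v_p = √[μ(2/r₁ − 1/a_t)] = 13.2154 km/s.
First burn Δv₁ = |v_p − v₁| = 2.844 km/s.
Circular speed at r₂: v₂ = √(μ/r₂) = 4.994 km/s.
Transfer-orbit speed at r₂: v_a = √[μ(2/r₂ − 1/a_t)] = 3.064 km/s.
Second burn Δv₂ = |v₂ − v_a| = 1.930 km/s.
Δv = Δv₁ + Δv₂ = 2.844 + 1.930 = 4.774 km/s.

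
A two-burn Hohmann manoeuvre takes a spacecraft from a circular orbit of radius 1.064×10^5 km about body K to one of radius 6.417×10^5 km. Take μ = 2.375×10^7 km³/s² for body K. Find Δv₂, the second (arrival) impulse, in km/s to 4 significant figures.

Δv₂ = 2.839 km/s

Semi-major axis of the transfer orbit: a_t = (1.064×10^5 + 6.417×10^5)/2 = 3.7405×10^5 km.
Circular speed at r = 6.417×10^5 km: v_c = √(μ/r) = 6.084 km/s.
Vis-viva on the transfer ellipse at r = 6.417×10^5 km gives v_t = √[μ(2/r − 1/a_t)] = 3.245 km/s.
Δv₂ = |v_t − v_c| = |3.245 − 6.084| = 2.839 km/s.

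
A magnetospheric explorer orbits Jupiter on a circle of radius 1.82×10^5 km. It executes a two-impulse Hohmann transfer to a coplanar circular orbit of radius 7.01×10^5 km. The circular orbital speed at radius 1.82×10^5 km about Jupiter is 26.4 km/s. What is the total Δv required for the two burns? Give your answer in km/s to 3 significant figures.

From the circular-orbit relation v² = μ/r at r = 1.82×10^5 km: μ = v²r = (26.4)² × 1.82×10^5 = 1.26847×10^8 km³/s².
Transfer-ellipse semi-major axis a_t = (r₁ + r₂)/2 = (1.820×10^5 + 7.010×10^5)/2 = 4.415×10^5 km.
At r₁ the circular-orbit speed is v₁ = √(μ/r₁) = 26.400 km/s.
On the transfer ellipse at r₁, vis-viva equation gives v_p = √[μ(2/r₁ − 1/a_t)] = 33.266 km/s.
First burn Δv₁ = |v_p − v₁| = 6.866 km/s.
Circular speed at r₂: v₂ = √(μ/r₂) = 13.452 km/s.
Transfer-orbit speed at r₂: v_a = √[μ(2/r₂ − 1/a_t)] = 8.6368 km/s.
Second burn Δv₂ = |v₂ − v_a| = 4.815 km/s.
Total Δv = Δv₁ + Δv₂ = 11.68 km/s.

Δv = 11.7 km/s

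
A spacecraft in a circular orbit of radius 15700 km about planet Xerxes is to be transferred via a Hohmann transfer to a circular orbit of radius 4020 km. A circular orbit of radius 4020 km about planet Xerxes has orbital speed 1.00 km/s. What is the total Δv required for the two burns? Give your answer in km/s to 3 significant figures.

Δv = 0.445 km/s

From the circular-orbit relation v² = μ/r at r = 4020 km: μ = v²r = (1.00)² × 4020 = 4020.00 km³/s².
Transfer-ellipse semi-major axis a_t = (r₁ + r₂)/2 = (15700 + 4020)/2 = 9860 km.
Circular speed at r₁: v₁ = √(μ/r₁) = √(4020.00/15700) = 0.5060 km/s.
Transfer-orbit speed at r₁ (v² = μ(2/r − 1/a)): v_a = √[μ(2/r₁ − 1/a_t)] = 0.3231 km/s.
First burn Δv₁ = |v_a − v₁| = 0.1829 km/s.
Circular speed at r₂: v₂ = √(μ/r₂) = 1.0000 km/s.
Transfer-orbit speed at r₂: v_p = √[μ(2/r₂ − 1/a_t)] = 1.2619 km/s.
Second burn Δv₂ = |v₂ − v_p| = 0.2619 km/s.
Total Δv = Δv₁ + Δv₂ = 0.4448 km/s.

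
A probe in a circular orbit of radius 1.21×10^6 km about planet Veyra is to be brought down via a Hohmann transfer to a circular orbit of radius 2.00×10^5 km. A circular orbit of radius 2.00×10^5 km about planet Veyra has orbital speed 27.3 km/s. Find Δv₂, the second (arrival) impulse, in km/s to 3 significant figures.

Δv₂ = 8.47 km/s

From the circular-orbit relation v² = μ/r at r = 2.00×10^5 km: μ = v²r = (27.3)² × 2.00×10^5 = 1.49058×10^8 km³/s².
Transfer-ellipse semi-major axis a_t = (r₁ + r₂)/2 = (1.210×10^6 + 2.000×10^5)/2 = 7.050×10^5 km.
Circular speed at r = 2.000×10^5 km: v_c = √(μ/r) = 27.300 km/s.
Transfer-orbit speed at the same r (vis-viva, a = a_t): v_t = √[μ(2/r − 1/a_t)] = 35.765 km/s.
Δv₂ = |v_t − v_c| = |35.765 − 27.300| = 8.465 km/s.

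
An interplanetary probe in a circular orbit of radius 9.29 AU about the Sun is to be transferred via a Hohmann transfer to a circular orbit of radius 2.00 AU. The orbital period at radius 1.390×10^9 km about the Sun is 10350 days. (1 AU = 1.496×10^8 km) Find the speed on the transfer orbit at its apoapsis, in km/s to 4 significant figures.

From Kepler's third law T² = 4π²r³/μ at r = 1.390×10^9 km, T = 10350 days = 10350 × 86400 s = 8.9424×10^8 s: μ = 4π²r³/T² = 1.32585×10^11 km³/s².
In km: r₁ = 9.29 × 1.496×10^8 = 1.389784×10^9 km; r₂ = 2.00 × 1.496×10^8 = 2.992×10^8 km.
Transfer-ellipse semi-major axis a_t = (r₁ + r₂)/2 = (1.389784×10^9 + 2.992×10^8)/2 = 8.44492×10^8 km.
At apoapsis, r = 1.389784×10^9 km.
From the vis-viva equation, v = √[μ(2/r − 1/a_t)] = 5.814 km/s.

v = 5.814 km/s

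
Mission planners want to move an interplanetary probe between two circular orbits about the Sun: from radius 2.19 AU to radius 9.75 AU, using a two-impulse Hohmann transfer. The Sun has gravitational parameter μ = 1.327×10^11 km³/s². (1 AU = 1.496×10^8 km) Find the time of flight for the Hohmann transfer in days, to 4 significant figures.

t = 2664 days

In km: r₁ = 2.19 × 1.496×10^8 = 3.27624×10^8 km; r₂ = 9.75 × 1.496×10^8 = 1.4586×10^9 km.
Transfer-ellipse semi-major axis a_t = (r₁ + r₂)/2 = (3.27624×10^8 + 1.4586×10^9)/2 = 8.93112×10^8 km.
Transfer time t = π√(a_t³/μ) = π√((8.93112×10^8)³ / 1.327×10^11) = 2.302×10^8 s.
Converting: 2.302×10^8 s ÷ 86400 s/day = 2664 days.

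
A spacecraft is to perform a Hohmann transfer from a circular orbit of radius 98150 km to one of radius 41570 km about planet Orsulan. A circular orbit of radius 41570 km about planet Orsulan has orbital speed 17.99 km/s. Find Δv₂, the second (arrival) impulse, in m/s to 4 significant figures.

Δv₂ = 3334 m/s

From the circular-orbit relation v² = μ/r at r = 41570 km: μ = v²r = (17.99)² × 41570 = 1.34537×10^7 km³/s².
Semi-major axis of the transfer orbit: a_t = (98150 + 41570)/2 = 69860 km.
On the circular orbit at r = 41570 km, v_c = √(μ/r) = 17.990 km/s.
Vis-viva on the transfer ellipse at r = 41570 km gives v_t = √[μ(2/r − 1/a_t)] = 21.324 km/s.
Δv₂ = |v_t − v_c| = |21.324 − 17.990| = 3.334 km/s.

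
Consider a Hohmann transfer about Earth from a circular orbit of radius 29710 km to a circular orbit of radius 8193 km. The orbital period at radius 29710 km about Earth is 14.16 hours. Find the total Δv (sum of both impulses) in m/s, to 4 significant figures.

Δv = 3012 m/s

From Kepler's third law T² = 4π²r³/μ at r = 29710 km, T = 14.16 hours = 14.16 × 3600 s = 50976 s: μ = 4π²r³/T² = 3.98415×10^5 km³/s².
Semi-major axis of the transfer orbit: a_t = (29710 + 8193)/2 = 18951.5 km.
Circular speed at r₁: v₁ = √(μ/r₁) = √(3.98415×10^5/29710) = 3.662 km/s.
Transfer-orbit speed at r₁ (vis-viva equation): v_a = √[μ(2/r₁ − 1/a_t)] = 2.408 km/s.
First burn Δv₁ = |v_a − v₁| = 1.254 km/s.
At r₂, v₂ = √(μ/r₂) = 6.973 km/s.
Transfer-orbit speed at r₂: v_p = √[μ(2/r₂ − 1/a_t)] = 8.731 km/s.
Second burn Δv₂ = |v₂ − v_p| = 1.758 km/s.
Δv = Δv₁ + Δv₂ = 1.254 + 1.758 = 3.012 km/s.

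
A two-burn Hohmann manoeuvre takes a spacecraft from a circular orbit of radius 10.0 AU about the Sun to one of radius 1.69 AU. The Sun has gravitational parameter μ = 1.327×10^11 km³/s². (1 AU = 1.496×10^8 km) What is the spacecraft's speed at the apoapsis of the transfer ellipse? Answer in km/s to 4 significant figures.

In km: r₁ = 10.0 × 1.496×10^8 = 1.496×10^9 km; r₂ = 1.69 × 1.496×10^8 = 2.52824×10^8 km.
The Hohmann ellipse has a_t = (r₁ + r₂)/2 = 8.74412×10^8 km.
At apoapsis, r = 1.496×10^9 km.
From the vis-viva equation, v = √[μ(2/r − 1/a_t)] = 5.064 km/s.

v = 5.064 km/s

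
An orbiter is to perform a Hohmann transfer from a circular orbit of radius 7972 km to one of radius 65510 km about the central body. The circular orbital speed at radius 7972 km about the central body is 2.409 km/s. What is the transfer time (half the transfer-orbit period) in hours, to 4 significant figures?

From the circular-orbit relation v² = μ/r at r = 7972 km: μ = v²r = (2.409)² × 7972 = 46263.8 km³/s².
Transfer-ellipse semi-major axis a_t = (r₁ + r₂)/2 = (7972 + 65510)/2 = 36741 km.
Half the transfer-orbit period gives t = π√(a_t³/μ) = 1.0286×10^5 s.
Converting: 1.0286×10^5 s ÷ 3600 s/hour = 28.57 hours.

t = 28.57 hours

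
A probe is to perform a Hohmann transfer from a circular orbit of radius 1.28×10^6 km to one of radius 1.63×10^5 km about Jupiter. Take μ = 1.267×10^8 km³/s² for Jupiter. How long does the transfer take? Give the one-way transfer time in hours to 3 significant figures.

The Hohmann ellipse has a_t = (r₁ + r₂)/2 = 7.215×10^5 km.
Half the transfer-orbit period gives t = π√(a_t³/μ) = 1.710×10^5 s.
Converting: 1.710×10^5 s ÷ 3600 s/hour = 47.5 hours.

t = 47.5 hours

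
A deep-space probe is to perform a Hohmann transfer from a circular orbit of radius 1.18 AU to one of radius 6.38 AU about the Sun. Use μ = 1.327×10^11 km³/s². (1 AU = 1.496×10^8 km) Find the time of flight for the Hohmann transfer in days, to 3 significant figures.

t = 1340 days

In km: r₁ = 1.18 × 1.496×10^8 = 1.76528×10^8 km; r₂ = 6.38 × 1.496×10^8 = 9.54448×10^8 km.
Transfer-ellipse semi-major axis a_t = (r₁ + r₂)/2 = (1.76528×10^8 + 9.54448×10^8)/2 = 5.65488×10^8 km.
Transfer time t = π√(a_t³/μ) = π√((5.65488×10^8)³ / 1.327×10^11) = 1.160×10^8 s.
Converting: 1.160×10^8 s ÷ 86400 s/day = 1340 days.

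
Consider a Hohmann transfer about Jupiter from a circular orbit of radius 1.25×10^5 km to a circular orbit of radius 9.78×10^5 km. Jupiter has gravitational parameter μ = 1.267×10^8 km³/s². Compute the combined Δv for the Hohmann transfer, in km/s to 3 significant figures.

Semi-major axis of the transfer orbit: a_t = (1.250×10^5 + 9.780×10^5)/2 = 5.515×10^5 km.
Circular speed at r₁: v₁ = √(μ/r₁) = √(1.267×10^8/1.250×10^5) = 31.84 km/s.
Transfer-orbit speed at r₁ (v² = μ(2/r − 1/a)): v_p = √[μ(2/r₁ − 1/a_t)] = 42.40 km/s.
First burn Δv₁ = |v_p − v₁| = 10.56 km/s.
At r₂, v₂ = √(μ/r₂) = 11.382 km/s.
Transfer-orbit speed at r₂: v_a = √[μ(2/r₂ − 1/a_t)] = 5.4188 km/s.
Second burn Δv₂ = |v₂ − v_a| = 5.963 km/s.
Total Δv = Δv₁ + Δv₂ = 16.52 km/s.

Δv = 16.5 km/s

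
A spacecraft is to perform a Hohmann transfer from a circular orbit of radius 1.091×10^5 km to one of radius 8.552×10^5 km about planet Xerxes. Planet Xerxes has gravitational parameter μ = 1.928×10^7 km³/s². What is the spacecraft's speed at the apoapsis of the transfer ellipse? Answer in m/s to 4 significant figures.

v = 2259 m/s

Semi-major axis of the transfer orbit: a_t = (1.091×10^5 + 8.552×10^5)/2 = 4.8215×10^5 km.
The apoapsis of the transfer ellipse is at r = 8.552×10^5 km.
Vis-viva: v = √[μ(2/r − 1/a_t)] = √[1.928×10^7 × (2/8.552×10^5 − 1/4.8215×10^5)] = 2.259 km/s.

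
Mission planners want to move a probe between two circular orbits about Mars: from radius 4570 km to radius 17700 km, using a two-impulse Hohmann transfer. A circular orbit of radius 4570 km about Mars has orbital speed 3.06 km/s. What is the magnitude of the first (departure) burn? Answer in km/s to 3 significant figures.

Δv₁ = 0.798 km/s

From the circular-orbit relation v² = μ/r at r = 4570 km: μ = v²r = (3.06)² × 4570 = 42791.7 km³/s².
Semi-major axis of the transfer orbit: a_t = (4570 + 17700)/2 = 11135 km.
Circular speed at r = 4570 km: v_c = √(μ/r) = 3.060 km/s.
Vis-viva on the transfer ellipse at r = 4570 km gives v_t = √[μ(2/r − 1/a_t)] = 3.858 km/s.
Δv₁ = |v_t − v_c| = |3.858 − 3.060| = 0.7980 km/s.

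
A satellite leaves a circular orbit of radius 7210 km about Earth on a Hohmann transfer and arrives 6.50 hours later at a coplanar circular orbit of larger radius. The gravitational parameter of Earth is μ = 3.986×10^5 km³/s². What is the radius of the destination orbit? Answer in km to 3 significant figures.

r₂ = 48900 km

Transfer time t = 6.50 hours = 23400 s, and t = π√(a_t³/μ).
So a_t = (μ t²/π²)^(1/3) = (3.986×10^5 × (23400)² / π²)^(1/3) = 28069 km.
Since a_t = (r₁ + r₂)/2, r₂ = 2a_t − r₁ = 2×28069 − 7210 = 48928 km.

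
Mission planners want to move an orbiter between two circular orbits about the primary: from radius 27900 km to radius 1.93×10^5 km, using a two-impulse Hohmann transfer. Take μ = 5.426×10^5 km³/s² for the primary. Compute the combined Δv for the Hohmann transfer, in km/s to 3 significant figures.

Δv = 2.25 km/s

Semi-major axis of the transfer orbit: a_t = (27900 + 1.930×10^5)/2 = 1.1045×10^5 km.
Circular speed at r₁: v₁ = √(μ/r₁) = √(5.426×10^5/27900) = 4.410 km/s.
On the transfer ellipse at r₁, v² = μ(2/r − 1/a) gives v_p = √[μ(2/r₁ − 1/a_t)] = 5.830 km/s.
First burn Δv₁ = |v_p − v₁| = 1.420 km/s.
At r₂, v₂ = √(μ/r₂) = 1.6767 km/s.
Transfer-orbit speed at r₂: v_a = √[μ(2/r₂ − 1/a_t)] = 0.84271 km/s.
Second burn Δv₂ = |v₂ − v_a| = 0.8340 km/s.
Total Δv = Δv₁ + Δv₂ = 2.254 km/s.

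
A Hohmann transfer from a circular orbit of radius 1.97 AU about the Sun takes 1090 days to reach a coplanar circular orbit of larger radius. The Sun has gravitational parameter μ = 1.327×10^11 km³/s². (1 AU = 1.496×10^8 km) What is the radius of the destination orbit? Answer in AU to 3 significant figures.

r₂ = 4.61 AU

In km: r₁ = 1.97 × 1.496×10^8 = 2.94712×10^8 km.
Transfer time t = 1090 days = 9.4176×10^7 s, and t = π√(a_t³/μ).
So a_t = (μ t²/π²)^(1/3) = (1.327×10^11 × (9.4176×10^7)² / π²)^(1/3) = 4.9221×10^8 km.
Since a_t = (r₁ + r₂)/2, r₂ = 2a_t − r₁ = 2×4.9221×10^8 − 2.94712×10^8 = 6.89708×10^8 km.
In AU: r₂ = 6.89708×10^8 / 1.496×10^8 = 4.61 AU.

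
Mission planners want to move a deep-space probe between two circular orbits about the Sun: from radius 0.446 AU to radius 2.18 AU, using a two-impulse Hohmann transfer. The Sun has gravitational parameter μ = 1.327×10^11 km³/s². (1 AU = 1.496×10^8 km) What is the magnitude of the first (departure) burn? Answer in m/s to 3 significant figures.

In km: r₁ = 0.446 × 1.496×10^8 = 6.67216×10^7 km; r₂ = 2.18 × 1.496×10^8 = 3.26128×10^8 km.
Semi-major axis of the transfer orbit: a_t = (6.67216×10^7 + 3.26128×10^8)/2 = 1.964248×10^8 km.
On the circular orbit at r = 6.67216×10^7 km, v_c = √(μ/r) = 44.597 km/s.
Vis-viva on the transfer ellipse at r = 6.67216×10^7 km gives v_t = √[μ(2/r − 1/a_t)] = 57.464 km/s.
Δv₁ = |v_t − v_c| = |57.464 − 44.597| = 12.87 km/s.

Δv₁ = 12900 m/s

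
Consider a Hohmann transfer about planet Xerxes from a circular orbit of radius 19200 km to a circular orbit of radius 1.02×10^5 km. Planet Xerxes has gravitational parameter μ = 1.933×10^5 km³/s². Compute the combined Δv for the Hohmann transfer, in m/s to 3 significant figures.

Δv = 1550 m/s

Semi-major axis of the transfer orbit: a_t = (19200 + 1.020×10^5)/2 = 60600 km.
Circular speed at r₁: v₁ = √(μ/r₁) = √(1.933×10^5/19200) = 3.1730 km/s.
Transfer-orbit speed at r₁ (v² = μ(2/r − 1/a)): v_p = √[μ(2/r₁ − 1/a_t)] = 4.1165 km/s.
First burn Δv₁ = |v_p − v₁| = 0.9435 km/s.
Circular speed at r₂: v₂ = √(μ/r₂) = 1.37663 km/s.
Transfer-orbit speed at r₂: v_a = √[μ(2/r₂ − 1/a_t)] = 0.774872 km/s.
Second burn Δv₂ = |v₂ − v_a| = 0.6018 km/s.
Δv = Δv₁ + Δv₂ = 0.9435 + 0.6018 = 1.545 km/s.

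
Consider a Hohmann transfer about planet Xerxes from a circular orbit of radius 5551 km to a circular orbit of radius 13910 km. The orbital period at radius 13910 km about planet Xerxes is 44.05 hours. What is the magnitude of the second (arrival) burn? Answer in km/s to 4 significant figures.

From Kepler's third law T² = 4π²r³/μ at r = 13910 km, T = 44.05 hours = 44.05 × 3600 s = 1.5858×10^5 s: μ = 4π²r³/T² = 4225.17 km³/s².
The Hohmann ellipse has a_t = (r₁ + r₂)/2 = 9730.5 km.
Circular speed at r = 13910 km: v_c = √(μ/r) = 0.55114 km/s.
Vis-viva on the transfer ellipse at r = 13910 km gives v_t = √[μ(2/r − 1/a_t)] = 0.41627 km/s.
Δv₂ = |v_t − v_c| = |0.41627 − 0.55114| = 0.1349 km/s.

Δv₂ = 0.1349 km/s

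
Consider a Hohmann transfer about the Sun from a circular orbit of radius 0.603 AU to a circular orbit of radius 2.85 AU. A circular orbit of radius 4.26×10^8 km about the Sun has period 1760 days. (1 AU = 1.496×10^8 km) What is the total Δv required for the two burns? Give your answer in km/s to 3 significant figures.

Δv = 18.1 km/s

From Kepler's third law T² = 4π²r³/μ at r = 4.26×10^8 km, T = 1760 days = 1760 × 86400 s = 1.52064×10^8 s: μ = 4π²r³/T² = 1.31988×10^11 km³/s².
In km: r₁ = 0.603 × 1.496×10^8 = 9.02088×10^7 km; r₂ = 2.85 × 1.496×10^8 = 4.2636×10^8 km.
Semi-major axis of the transfer orbit: a_t = (9.02088×10^7 + 4.2636×10^8)/2 = 2.582844×10^8 km.
At r₁ the circular-orbit speed is v₁ = √(μ/r₁) = 38.251 km/s.
On the transfer ellipse at r₁, vis-viva equation gives v_p = √[μ(2/r₁ − 1/a_t)] = 49.145 km/s.
First burn Δv₁ = |v_p − v₁| = 10.89 km/s.
At r₂, v₂ = √(μ/r₂) = 17.59461 km/s.
Transfer-orbit speed at r₂: v_a = √[μ(2/r₂ − 1/a_t)] = 10.39812 km/s.
Second burn Δv₂ = |v₂ − v_a| = 7.196 km/s.
Δv = Δv₁ + Δv₂ = 10.89 + 7.196 = 18.09 km/s.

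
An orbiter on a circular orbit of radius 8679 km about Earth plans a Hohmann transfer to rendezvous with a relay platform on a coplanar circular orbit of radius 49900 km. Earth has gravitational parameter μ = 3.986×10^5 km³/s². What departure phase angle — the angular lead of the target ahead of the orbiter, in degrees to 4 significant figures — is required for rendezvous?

φ = 99.06°

The Hohmann ellipse has a_t = (r₁ + r₂)/2 = 29289.5 km.
The half-period of the transfer ellipse is t = π√(a_t³/μ) = 24943.027 s.
Target angular speed ω₂ = √(μ/r₂³) = 5.6639294×10^-5 rad/s.
Angle swept by the target during transfer: ω₂·t = 1.412755 rad = 80.94°.
The orbiter traverses 180° on the transfer ellipse, so the target must lead by 180° − 80.94° = 99.06°.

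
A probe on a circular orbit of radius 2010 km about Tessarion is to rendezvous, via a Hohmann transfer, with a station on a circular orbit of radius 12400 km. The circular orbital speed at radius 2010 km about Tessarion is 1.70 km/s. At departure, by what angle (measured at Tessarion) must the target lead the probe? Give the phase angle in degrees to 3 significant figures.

φ = 100°

From the circular-orbit relation v² = μ/r at r = 2010 km: μ = v²r = (1.70)² × 2010 = 5808.90 km³/s².
The Hohmann ellipse has a_t = (r₁ + r₂)/2 = 7205 km.
The half-period of the transfer ellipse is t = π√(a_t³/μ) = 25208.9 s.
Target angular speed ω₂ = √(μ/r₂³) = 5.51969×10^-5 rad/s.
Angle swept by the target during transfer: ω₂·t = 1.39145 rad = 79.72°.
The probe traverses 180° on the transfer ellipse, so the target must lead by 180° − 79.72° = 100°.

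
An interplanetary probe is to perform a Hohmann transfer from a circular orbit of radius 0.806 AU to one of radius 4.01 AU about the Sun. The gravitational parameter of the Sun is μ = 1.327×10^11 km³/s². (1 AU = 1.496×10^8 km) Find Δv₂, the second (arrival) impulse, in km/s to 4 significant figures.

In km: r₁ = 0.806 × 1.496×10^8 = 1.205776×10^8 km; r₂ = 4.01 × 1.496×10^8 = 5.99896×10^8 km.
Transfer-ellipse semi-major axis a_t = (r₁ + r₂)/2 = (1.205776×10^8 + 5.99896×10^8)/2 = 3.602368×10^8 km.
Circular speed at r = 5.99896×10^8 km: v_c = √(μ/r) = 14.873 km/s.
Vis-viva on the transfer ellipse at r = 5.99896×10^8 km gives v_t = √[μ(2/r − 1/a_t)] = 8.6047 km/s.
Δv₂ = |v_t − v_c| = |8.6047 − 14.873| = 6.268 km/s.

Δv₂ = 6.268 km/s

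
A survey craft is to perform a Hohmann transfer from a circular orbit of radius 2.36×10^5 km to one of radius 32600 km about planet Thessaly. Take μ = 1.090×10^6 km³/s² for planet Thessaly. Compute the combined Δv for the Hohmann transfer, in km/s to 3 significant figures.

Transfer-ellipse semi-major axis a_t = (r₁ + r₂)/2 = (2.360×10^5 + 32600)/2 = 1.343×10^5 km.
At r₁ the circular-orbit speed is v₁ = √(μ/r₁) = 2.149 km/s.
Transfer-orbit speed at r₁ (v² = μ(2/r − 1/a)): v_a = √[μ(2/r₁ − 1/a_t)] = 1.059 km/s.
First burn Δv₁ = |v_a − v₁| = 1.090 km/s.
Circular speed at r₂: v₂ = √(μ/r₂) = 5.782 km/s.
Transfer-orbit speed at r₂: v_p = √[μ(2/r₂ − 1/a_t)] = 7.665 km/s.
Second burn Δv₂ = |v₂ − v_p| = 1.883 km/s.
Δv = Δv₁ + Δv₂ = 1.090 + 1.883 = 2.973 km/s.

Δv = 2.97 km/s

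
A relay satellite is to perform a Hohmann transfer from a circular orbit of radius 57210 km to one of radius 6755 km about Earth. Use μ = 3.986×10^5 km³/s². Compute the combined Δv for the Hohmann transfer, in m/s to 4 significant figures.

Δv = 4019 m/s

Semi-major axis of the transfer orbit: a_t = (57210 + 6755)/2 = 31982.5 km.
Circular speed at r₁: v₁ = √(μ/r₁) = √(3.986×10^5/57210) = 2.6396 km/s.
Transfer-orbit speed at r₁ (vis-viva equation): v_a = √[μ(2/r₁ − 1/a_t)] = 1.2131 km/s.
First burn Δv₁ = |v_a − v₁| = 1.4265 km/s.
Circular speed at r₂: v₂ = √(μ/r₂) = 7.68168 km/s.
Transfer-orbit speed at r₂: v_p = √[μ(2/r₂ − 1/a_t)] = 10.2739 km/s.
Second burn Δv₂ = |v₂ − v_p| = 2.5922 km/s.
Total Δv = Δv₁ + Δv₂ = 4.019 km/s.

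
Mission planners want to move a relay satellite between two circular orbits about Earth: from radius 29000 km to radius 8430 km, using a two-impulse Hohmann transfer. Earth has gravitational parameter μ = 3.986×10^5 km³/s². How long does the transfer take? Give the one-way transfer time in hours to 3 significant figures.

Transfer-ellipse semi-major axis a_t = (r₁ + r₂)/2 = (29000 + 8430)/2 = 18715 km.
Transfer time t = π√(a_t³/μ) = π√((18715)³ / 3.986×10^5) = 12740 s.
Converting: 12740 s ÷ 3600 s/hour = 3.54 hours.

t = 3.54 hours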